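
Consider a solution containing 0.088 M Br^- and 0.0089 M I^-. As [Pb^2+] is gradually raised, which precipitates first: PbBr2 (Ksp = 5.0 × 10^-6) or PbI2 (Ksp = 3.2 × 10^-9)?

PbI2

Each salt begins to precipitate when Q = Ksp, i.e. when [Pb^2+] reaches its threshold.
For PbBr2: 5.0 × 10^-6 = (0.088)^2 × [Pb^2+]  ⇒  [Pb^2+] = 6.5 × 10^-4 M.
For PbI2: 3.2 × 10^-9 = (0.0089)^2 × [Pb^2+]  ⇒  [Pb^2+] = 4.0 × 10^-5 M.
The salt with the lower threshold [Pb^2+] precipitates first: PbI2.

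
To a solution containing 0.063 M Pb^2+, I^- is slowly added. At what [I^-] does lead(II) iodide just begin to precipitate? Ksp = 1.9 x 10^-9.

PbI2(s) ⇌ Pb^2+ + 2 I^-
Ksp = [Pb^2+][I^-]^2
Precipitation begins when Q = Ksp. With [Pb^2+] = 0.063 M:
1.9 x 10^-9 = (0.063) × [I^-]^2
[I^-] = (1.9 x 10^-9 / 6.3 × 10^-2)^(1/2) = 1.7 × 10^-4 M

[I^-] ≈ 1.7 × 10^-4 M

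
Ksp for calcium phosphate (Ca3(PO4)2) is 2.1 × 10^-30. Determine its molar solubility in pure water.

4.5 × 10^-7 M

Ca3(PO4)2(s) ⇌ 3 Ca^2+ + 2 PO4^3-
Ksp = [Ca^2+]^3[PO4^3-]^2
If s mol/L of Ca3(PO4)2 dissolves, [Ca^2+] = 3s and [PO4^3-] = 2s.
So Ksp = (3s)^3 × (2s)^2 = 108s^5
s^5 = 2.1 × 10^-30 / 108, so s = 4.5 × 10^-7 M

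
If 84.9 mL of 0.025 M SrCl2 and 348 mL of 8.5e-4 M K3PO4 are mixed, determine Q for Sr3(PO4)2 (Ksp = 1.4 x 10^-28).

Total volume = 84.9 + 348 = 432.9 mL.
[Sr^2+] = 2.5 × 10^-2 × (84.9/432.9) = 4.90 × 10^-3 M
[PO4^3-] = 8.5 × 10^-4 × (348/432.9) = 6.83 x 10^-4 M
Sr3(PO4)2(s) <=> 3 Sr^2+(aq) + 2 PO4^3-(aq), so Q = [Sr^2+]^3[PO4^3-]^2
Q = (4.90 × 10^-3)^3(6.83 × 10^-4)^2 = 5.5 × 10^-14
Q > Ksp, so Sr3(PO4)2 will precipitate.

Q = 5.5 × 10^-14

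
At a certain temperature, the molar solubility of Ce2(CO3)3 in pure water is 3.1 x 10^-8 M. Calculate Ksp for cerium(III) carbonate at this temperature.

Ce2(CO3)3(s) ⇌ 2 Ce^3+(aq) + 3 CO3^2-(aq)
Let s = molar solubility. Then [Ce^3+] = 2s and [CO3^2-] = 3s.
Ksp = [Ce^3+]^2[CO3^2-]^3
Ksp = (2s)^2(3s)^3 = 108s^5
With s = 3.1 × 10^-8: Ksp = 3.1 × 10^-36

3.1 × 10^-36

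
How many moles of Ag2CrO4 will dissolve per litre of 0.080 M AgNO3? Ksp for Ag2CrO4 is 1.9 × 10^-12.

s ≈ 3.0e-10 M

Ag2CrO4(s) <=> 2 Ag^+ + CrO4^2-
Ksp = [Ag^+]^2[CrO4^2-]
If s mol/L dissolves here, [Ag^+] = 0.080 + 2s ≈ 0.080, [CrO4^2-] = s (Ksp is small, so little additional dissolves).
Ksp ≈ (0.080)^2 × s
s = 3.0 x 10^-10 M
Check: 2s = 5.9 × 10^-10 ≪ 0.080, so the approximation is valid.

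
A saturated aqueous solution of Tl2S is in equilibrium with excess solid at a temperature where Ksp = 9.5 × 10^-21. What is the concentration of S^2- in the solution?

[S^2-] ≈ 1.3 x 10^-7 M

Tl2S(s) ⇌ 2 Tl^+(aq) + S^2-(aq)
Ksp = [Tl^+]^2[S^2-]
Let s = molar solubility. Then [Tl^+] = 2s and [S^2-] = s.
So Ksp = (2s)^2 × s = 4s^3
s^3 = 9.5 × 10^-21 / 4, so s = 1.33 × 10^-7 M
[S^2-] = s = 1.3 x 10^-7 M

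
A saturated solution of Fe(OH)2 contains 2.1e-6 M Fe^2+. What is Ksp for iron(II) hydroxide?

Ksp = 3.7e-17

Fe(OH)2(s) ⇌ Fe^2+(aq) + 2 OH^-(aq)
Stoichiometry gives [OH^-] = (2/1)[Fe^2+] = 4.20 × 10^-6 M.
Ksp = [Fe^2+][OH^-]^2
Ksp = 2.1 × 10^-6 × (4.20 × 10^-6)^2 = 3.7 x 10^-17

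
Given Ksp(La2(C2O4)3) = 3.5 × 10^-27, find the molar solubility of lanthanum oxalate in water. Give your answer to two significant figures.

s ≈ 2.0 × 10^-6 M

La2(C2O4)3(s) ⇌ 2 La^3+ + 3 C2O4^2-
Ksp = [La^3+]^2[C2O4^2-]^3
Let s = molar solubility. Then [La^3+] = 2s and [C2O4^2-] = 3s.
So Ksp = (2s)^2 × (3s)^3 = 108s^5
s = (3.5 × 10^-27 / 108)^(1/5) = 2.0 × 10^-6 M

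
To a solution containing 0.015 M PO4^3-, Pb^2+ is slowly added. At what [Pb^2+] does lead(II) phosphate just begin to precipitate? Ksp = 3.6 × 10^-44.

[Pb^2+] ≈ 5.4 × 10^-14 M

Pb3(PO4)2(s) <=> 3 Pb^2+(aq) + 2 PO4^3-(aq)
Ksp = [Pb^2+]^3[PO4^3-]^2
Precipitation begins when Q = Ksp. With [PO4^3-] = 0.015 M:
3.6 × 10^-44 = (0.015)^2 × [Pb^2+]^3
[Pb^2+] = (3.6 × 10^-44 / 2.25 × 10^-4)^(1/3) = 5.4 x 10^-14 M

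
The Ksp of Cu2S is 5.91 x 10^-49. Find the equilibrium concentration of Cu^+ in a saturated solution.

Cu2S(s) <=> 2 Cu^+(aq) + S^2-(aq)
Ksp = [Cu^+]^2[S^2-]
If s mol/L of Cu2S dissolves, [Cu^+] = 2s and [S^2-] = s.
Ksp = (2s)^2s = 4s^3
s = (5.91 x 10^-49 / 4)^(1/3) = 5.287 × 10^-17 M
[Cu^+] = 2s = 1.06 x 10^-16 M

[Cu^+] = 1.06e-16 M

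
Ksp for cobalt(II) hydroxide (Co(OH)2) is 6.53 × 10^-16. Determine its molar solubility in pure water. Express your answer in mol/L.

s = 5.47 × 10^-6 M

Co(OH)2(s) <=> Co^2+ + 2 OH^-
Ksp = [Co^2+][OH^-]^2
For each mole of Co(OH)2 that dissolves: [Co^2+] = s, [OH^-] = 2s.
Ksp = s(2s)^2 = 4s^3
s = (6.53 × 10^-16 / 4)^(1/3) = 5.47 × 10^-6 M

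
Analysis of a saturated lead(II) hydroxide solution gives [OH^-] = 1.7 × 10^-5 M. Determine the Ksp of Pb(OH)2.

2.5 x 10^-15

Pb(OH)2(s) ⇌ Pb^2+ + 2 OH^-
Stoichiometry gives [Pb^2+] = (1/2)[OH^-] = 8.50 × 10^-6 M.
Ksp = [Pb^2+][OH^-]^2
Ksp = 8.50 × 10^-6 × (1.7 × 10^-5)^2 = 2.5 x 10^-15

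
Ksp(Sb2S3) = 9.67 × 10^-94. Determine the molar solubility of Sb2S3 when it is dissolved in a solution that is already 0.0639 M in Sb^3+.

2.06 x 10^-31 M

Sb2S3(s) ⇌ 2 Sb^3+(aq) + 3 S^2-(aq)
Ksp = [Sb^3+]^2[S^2-]^3
Let s be the molar solubility in this solution. [Sb^3+] = 0.0639 + 2s ≈ 0.0639, [S^2-] = 3s (common-ion effect: Sb^3+ is already 0.0639 M).
Ksp ≈ (0.0639)^2 × (3s)^3
s = 2.06 x 10^-31 M
Check: 2s = 4.1 × 10^-31 ≪ 0.0639, so the approximation is valid.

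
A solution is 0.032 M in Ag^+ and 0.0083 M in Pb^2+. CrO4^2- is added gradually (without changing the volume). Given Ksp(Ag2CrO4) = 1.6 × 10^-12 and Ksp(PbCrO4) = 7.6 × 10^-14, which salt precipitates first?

PbCrO4

Each salt begins to precipitate when Q = Ksp, i.e. when [CrO4^2-] reaches its threshold.
For Ag2CrO4: 1.6 × 10^-12 = (0.032)^2 × [CrO4^2-]  ⇒  [CrO4^2-] = 1.6 × 10^-9 M.
For PbCrO4: 7.6 × 10^-14 = 0.0083 × [CrO4^2-]  ⇒  [CrO4^2-] = 9.2 × 10^-12 M.
The salt with the lower threshold [CrO4^2-] precipitates first: PbCrO4.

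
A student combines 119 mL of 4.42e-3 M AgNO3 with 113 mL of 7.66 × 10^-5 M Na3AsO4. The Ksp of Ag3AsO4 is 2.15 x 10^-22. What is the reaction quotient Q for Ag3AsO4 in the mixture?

Q = 4.35 x 10^-13

Total volume = 119 + 113 = 232 mL.
[Ag^+] = 4.42 × 10^-3 × (119/232) = 2.267 x 10^-3 M
[AsO4^3-] = 7.66 × 10^-5 × (113/232) = 3.731 × 10^-5 M
Ag3AsO4(s) ⇌ 3 Ag^+ + AsO4^3-, so Q = [Ag^+]^3[AsO4^3-]
Q = (2.267 x 10^-3)^3(3.731 × 10^-5) = 4.35 × 10^-13
Q > Ksp, so Ag3AsO4 will precipitate.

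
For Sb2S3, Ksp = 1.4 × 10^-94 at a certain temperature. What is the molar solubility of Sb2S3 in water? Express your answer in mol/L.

s = 6.6 × 10^-20 M

Sb2S3(s) <=> 2 Sb^3+(aq) + 3 S^2-(aq)
Ksp = [Sb^3+]^2[S^2-]^3
Let s = molar solubility. Then [Sb^3+] = 2s and [S^2-] = 3s.
Ksp = (2s)^2(3s)^3 = 108s^5
s^5 = 1.4 × 10^-94 / 108, so s = 6.6 × 10^-20 M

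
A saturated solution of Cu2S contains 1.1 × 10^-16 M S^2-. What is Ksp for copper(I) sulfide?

Ksp = 5.3e-48

Cu2S(s) ⇌ 2 Cu^+ + S^2-
Stoichiometry gives [Cu^+] = (2/1)[S^2-] = 2.20 × 10^-16 M.
Ksp = [Cu^+]^2[S^2-]
Ksp = (2.20 × 10^-16)^2 × 1.1 × 10^-16 = 5.3 x 10^-48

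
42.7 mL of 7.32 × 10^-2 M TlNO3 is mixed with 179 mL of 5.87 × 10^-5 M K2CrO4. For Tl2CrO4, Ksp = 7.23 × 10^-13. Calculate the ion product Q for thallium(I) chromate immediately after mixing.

Total volume = 42.7 + 179 = 221.7 mL.
[Tl^+] = 7.32 × 10^-2 × (42.7/221.7) = 1.410 × 10^-2 M
[CrO4^2-] = 5.87 × 10^-5 × (179/221.7) = 4.739 × 10^-5 M
Tl2CrO4(s) ⇌ 2 Tl^+(aq) + CrO4^2-(aq), so Q = [Tl^+]^2[CrO4^2-]
Q = (1.410 x 10^-2)^2(4.739 × 10^-5) = 9.42 × 10^-9
Q > Ksp, so Tl2CrO4 will precipitate.

9.42 × 10^-9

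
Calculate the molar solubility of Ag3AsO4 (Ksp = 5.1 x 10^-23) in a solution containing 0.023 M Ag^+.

s = 4.2 × 10^-18 M

Ag3AsO4(s) ⇌ 3 Ag^+ + AsO4^3-
Ksp = [Ag^+]^3[AsO4^3-]
If s mol/L dissolves here, [Ag^+] = 0.023 + 3s ≈ 0.023, [AsO4^3-] = s (since the Ag^+ already present dominates).
Ksp ≈ (0.023)^3 × s
s = 4.2 x 10^-18 M
Check: 3s = 1.3 × 10^-17 ≪ 0.023, so the approximation is valid.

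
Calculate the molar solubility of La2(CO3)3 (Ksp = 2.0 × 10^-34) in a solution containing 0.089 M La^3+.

s ≈ 9.8 × 10^-12 M

La2(CO3)3(s) ⇌ 2 La^3+(aq) + 3 CO3^2-(aq)
Ksp = [La^3+]^2[CO3^2-]^3
If s mol/L dissolves here, [La^3+] = 0.089 + 2s ≈ 0.089, [CO3^2-] = 3s (since the La^3+ already present dominates).
Ksp ≈ (0.089)^2 × (3s)^3
s = 9.8 × 10^-12 M
Check: 2s = 2.0 × 10^-11 ≪ 0.089, so the approximation is valid.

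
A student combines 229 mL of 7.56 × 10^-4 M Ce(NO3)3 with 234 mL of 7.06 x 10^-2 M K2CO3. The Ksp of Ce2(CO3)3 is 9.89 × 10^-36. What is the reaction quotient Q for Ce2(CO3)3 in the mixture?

Total volume = 229 + 234 = 463 mL.
[Ce^3+] = 7.56 × 10^-4 × (229/463) = 3.739 x 10^-4 M
[CO3^2-] = 7.06 x 10^-2 × (234/463) = 3.568 × 10^-2 M
Ce2(CO3)3(s) <=> 2 Ce^3+ + 3 CO3^2-, so Q = [Ce^3+]^2[CO3^2-]^3
Q = (3.739 x 10^-4)^2(3.568 × 10^-2)^3 = 6.35 × 10^-12
Q > Ksp, so Ce2(CO3)3 will precipitate.

Q ≈ 6.35 × 10^-12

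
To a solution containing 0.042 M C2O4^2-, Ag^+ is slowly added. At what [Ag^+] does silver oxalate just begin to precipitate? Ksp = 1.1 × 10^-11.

[Ag^+] = 1.6e-5 M

Ag2C2O4(s) <=> 2 Ag^+ + C2O4^2-
Ksp = [Ag^+]^2[C2O4^2-]
Precipitation begins when Q = Ksp. With [C2O4^2-] = 0.042 M:
1.1 × 10^-11 = (0.042) × [Ag^+]^2
[Ag^+] = (1.1 × 10^-11 / 4.2 × 10^-2)^(1/2) = 1.6 × 10^-5 M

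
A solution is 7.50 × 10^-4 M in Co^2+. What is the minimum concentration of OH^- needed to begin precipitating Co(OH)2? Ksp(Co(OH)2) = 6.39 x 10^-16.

Co(OH)2(s) ⇌ Co^2+(aq) + 2 OH^-(aq)
Ksp = [Co^2+][OH^-]^2
Precipitation begins when Q = Ksp. With [Co^2+] = 7.50 × 10^-4 M:
6.39 x 10^-16 = (7.50 × 10^-4) × [OH^-]^2
[OH^-] = (6.39 x 10^-16 / 7.50 × 10^-4)^(1/2) = 9.23 x 10^-7 M

[OH^-] = 9.23e-7 M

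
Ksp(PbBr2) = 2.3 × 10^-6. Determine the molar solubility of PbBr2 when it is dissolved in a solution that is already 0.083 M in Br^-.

PbBr2(s) ⇌ Pb^2+ + 2 Br^-
Ksp = [Pb^2+][Br^-]^2
If s mol/L dissolves here, [Pb^2+] = s, [Br^-] = 0.083 + 2s ≈ 0.083 (since the Br^- already present dominates).
Ksp ≈ s × (0.083)^2
s = 3.3 × 10^-4 M
Check: 2s = 6.7 x 10^-4 ≪ 0.083, so the approximation is valid.

s ≈ 3.3e-4 M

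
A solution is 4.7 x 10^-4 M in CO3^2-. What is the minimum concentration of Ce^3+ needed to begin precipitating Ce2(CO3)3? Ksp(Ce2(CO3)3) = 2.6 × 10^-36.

[Ce^3+] ≈ 1.6 × 10^-13 M

Ce2(CO3)3(s) <=> 2 Ce^3+(aq) + 3 CO3^2-(aq)
Ksp = [Ce^3+]^2[CO3^2-]^3
Precipitation begins when Q = Ksp. With [CO3^2-] = 4.7 x 10^-4 M:
2.6 × 10^-36 = (4.7 x 10^-4)^3 × [Ce^3+]^2
[Ce^3+] = (2.6 × 10^-36 / 1.04 x 10^-10)^(1/2) = 1.6 × 10^-13 M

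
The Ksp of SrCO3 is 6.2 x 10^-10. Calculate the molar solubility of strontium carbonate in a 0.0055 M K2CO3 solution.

s = 1.1 × 10^-7 M

SrCO3(s) <=> Sr^2+(aq) + CO3^2-(aq)
Ksp = [Sr^2+][CO3^2-]
If s mol/L dissolves here, [Sr^2+] = s, [CO3^2-] = 0.0055 + s ≈ 0.0055 (since CO3^2- from K2CO3 dominates).
Ksp ≈ s × 0.0055
s = 1.1 × 10^-7 M
Check: s = 1.1 × 10^-7 ≪ 0.0055, so the approximation is valid.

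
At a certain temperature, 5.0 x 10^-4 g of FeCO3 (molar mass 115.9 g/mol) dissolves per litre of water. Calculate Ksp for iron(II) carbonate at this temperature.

Ksp ≈ 1.9 × 10^-11

Molar solubility s = (5.0 × 10^-4 g/L) / (115.9 g/mol) = 4.31 × 10^-6 M.
FeCO3(s) ⇌ Fe^2+ + CO3^2-
If s mol/L of FeCO3 dissolves, [Fe^2+] = s and [CO3^2-] = s.
Ksp = [Fe^2+][CO3^2-]
Ksp = (s)(s) = s^2
With s = 4.31 x 10^-6: Ksp = 1.9 × 10^-11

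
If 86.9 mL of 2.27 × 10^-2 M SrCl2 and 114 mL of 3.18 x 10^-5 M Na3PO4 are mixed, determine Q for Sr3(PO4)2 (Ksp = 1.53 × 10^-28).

3.08 × 10^-16

Total volume = 86.9 + 114 = 200.9 mL.
[Sr^2+] = 2.27 × 10^-2 × (86.9/200.9) = 9.819 × 10^-3 M
[PO4^3-] = 3.18 x 10^-5 × (114/200.9) = 1.804 x 10^-5 M
Sr3(PO4)2(s) ⇌ 3 Sr^2+ + 2 PO4^3-, so Q = [Sr^2+]^3[PO4^3-]^2
Q = (9.819 × 10^-3)^3(1.804 × 10^-5)^2 = 3.08 x 10^-16
Q > Ksp, so Sr3(PO4)2 will precipitate.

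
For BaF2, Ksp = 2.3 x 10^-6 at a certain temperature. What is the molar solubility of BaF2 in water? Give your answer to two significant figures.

BaF2(s) ⇌ Ba^2+(aq) + 2 F^-(aq)
Ksp = [Ba^2+][F^-]^2
Let s = molar solubility. Then [Ba^2+] = s and [F^-] = 2s.
Substituting: Ksp = s(2s)^2 = 4s^3
s^3 = 2.3 x 10^-6 / 4, so s = 8.3 × 10^-3 M

8.3 × 10^-3 M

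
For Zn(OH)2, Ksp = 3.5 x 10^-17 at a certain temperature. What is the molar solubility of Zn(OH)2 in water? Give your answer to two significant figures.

s ≈ 2.1 x 10^-6 M

Zn(OH)2(s) <=> Zn^2+(aq) + 2 OH^-(aq)
Ksp = [Zn^2+][OH^-]^2
Let s = molar solubility. Then [Zn^2+] = s and [OH^-] = 2s.
So Ksp = s × (2s)^2 = 4s^3
Solving, s = (3.5 x 10^-17/4)^(1/3) = 2.1 × 10^-6 M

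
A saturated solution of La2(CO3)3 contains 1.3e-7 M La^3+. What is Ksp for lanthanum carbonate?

La2(CO3)3(s) <=> 2 La^3+ + 3 CO3^2-
Stoichiometry gives [CO3^2-] = (3/2)[La^3+] = 1.95 × 10^-7 M.
Ksp = [La^3+]^2[CO3^2-]^3
Ksp = (1.3 × 10^-7)^2 × (1.95 x 10^-7)^3 = 1.3 × 10^-34

Ksp ≈ 1.3e-34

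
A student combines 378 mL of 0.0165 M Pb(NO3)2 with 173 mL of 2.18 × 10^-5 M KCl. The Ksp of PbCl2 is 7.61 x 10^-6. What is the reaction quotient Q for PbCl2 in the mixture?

Total volume = 378 + 173 = 551 mL.
[Pb^2+] = 1.65 × 10^-2 × (378/551) = 1.132 × 10^-2 M
[Cl^-] = 2.18 x 10^-5 × (173/551) = 6.845 x 10^-6 M
PbCl2(s) ⇌ Pb^2+ + 2 Cl^-, so Q = [Pb^2+][Cl^-]^2
Q = (1.132 x 10^-2)(6.845 × 10^-6)^2 = 5.30 × 10^-13
Q < Ksp, so no precipitate of PbCl2 forms.

5.30e-13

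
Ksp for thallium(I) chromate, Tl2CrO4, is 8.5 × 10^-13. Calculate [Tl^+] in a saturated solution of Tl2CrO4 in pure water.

Tl2CrO4(s) ⇌ 2 Tl^+ + CrO4^2-
Ksp = [Tl^+]^2[CrO4^2-]
With molar solubility s: [Tl^+] = 2s, [CrO4^2-] = s.
Substituting: Ksp = (2s)^2s = 4s^3
s = (8.5 × 10^-13 / 4)^(1/3) = 5.97 × 10^-5 M
[Tl^+] = 2s = 1.2 × 10^-4 M

1.2 × 10^-4 M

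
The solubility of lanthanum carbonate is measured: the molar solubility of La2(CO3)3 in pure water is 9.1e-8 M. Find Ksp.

La2(CO3)3(s) ⇌ 2 La^3+(aq) + 3 CO3^2-(aq)
With molar solubility s: [La^3+] = 2s, [CO3^2-] = 3s.
Ksp = [La^3+]^2[CO3^2-]^3
So Ksp = (2s)^2 × (3s)^3 = 108s^5
With s = 9.1 x 10^-8: Ksp = 6.7 x 10^-34

Ksp ≈ 6.7 x 10^-34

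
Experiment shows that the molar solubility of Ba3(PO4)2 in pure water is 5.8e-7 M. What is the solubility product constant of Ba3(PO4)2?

Ba3(PO4)2(s) ⇌ 3 Ba^2+ + 2 PO4^3-
With molar solubility s: [Ba^2+] = 3s, [PO4^3-] = 2s.
Ksp = [Ba^2+]^3[PO4^3-]^2
So Ksp = (3s)^3 × (2s)^2 = 108s^5
With s = 5.8 × 10^-7: Ksp = 7.1 x 10^-30

7.1 × 10^-30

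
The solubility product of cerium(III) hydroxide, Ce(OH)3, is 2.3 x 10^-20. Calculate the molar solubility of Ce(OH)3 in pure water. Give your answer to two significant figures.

Ce(OH)3(s) <=> Ce^3+ + 3 OH^-
Ksp = [Ce^3+][OH^-]^3
Let s = molar solubility. Then [Ce^3+] = s and [OH^-] = 3s.
Ksp = s(3s)^3 = 27s^4
s = (2.3 x 10^-20 / 27)^(1/4) = 5.4 × 10^-6 M

s = 5.4 × 10^-6 M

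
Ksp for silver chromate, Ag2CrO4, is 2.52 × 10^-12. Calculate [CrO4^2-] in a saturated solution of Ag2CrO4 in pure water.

Ag2CrO4(s) <=> 2 Ag^+ + CrO4^2-
Ksp = [Ag^+]^2[CrO4^2-]
With molar solubility s: [Ag^+] = 2s, [CrO4^2-] = s.
Substituting: Ksp = (2s)^2s = 4s^3
s = (2.52 × 10^-12 / 4)^(1/3) = 8.573 × 10^-5 M
[CrO4^2-] = s = 8.57 × 10^-5 M

8.57 × 10^-5 M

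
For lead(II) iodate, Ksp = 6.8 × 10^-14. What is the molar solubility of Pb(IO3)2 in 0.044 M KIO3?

Pb(IO3)2(s) ⇌ Pb^2+ + 2 IO3^-
Ksp = [Pb^2+][IO3^-]^2
Let s = moles of Pb(IO3)2 that dissolve per litre. [Pb^2+] = s, [IO3^-] = 0.044 + 2s ≈ 0.044 (common-ion effect: IO3^- is already 0.044 M).
Ksp ≈ s × (0.044)^2
s = 3.5 × 10^-11 M
Check: 2s = 7.0 x 10^-11 ≪ 0.044, so the approximation is valid.

s = 3.5e-11 M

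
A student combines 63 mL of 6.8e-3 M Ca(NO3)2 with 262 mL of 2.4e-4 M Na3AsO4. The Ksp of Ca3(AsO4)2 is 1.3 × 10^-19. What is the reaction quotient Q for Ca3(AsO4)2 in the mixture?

Q ≈ 8.6e-17

Total volume = 63 + 262 = 325 mL.
[Ca^2+] = 6.8 x 10^-3 × (63/325) = 1.32 x 10^-3 M
[AsO4^3-] = 2.4 x 10^-4 × (262/325) = 1.93 × 10^-4 M
Ca3(AsO4)2(s) <=> 3 Ca^2+ + 2 AsO4^3-, so Q = [Ca^2+]^3[AsO4^3-]^2
Q = (1.32 × 10^-3)^3(1.93 × 10^-4)^2 = 8.6 x 10^-17
Q > Ksp, so Ca3(AsO4)2 will precipitate.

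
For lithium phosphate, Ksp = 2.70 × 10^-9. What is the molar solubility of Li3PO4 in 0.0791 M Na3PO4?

1.08 × 10^-3 M

Li3PO4(s) ⇌ 3 Li^+ + PO4^3-
Ksp = [Li^+]^3[PO4^3-]
Let s be the molar solubility in this solution. [Li^+] = 3s, [PO4^3-] = 0.0791 + s ≈ 0.0791 (Ksp is small, so little additional dissolves).
Ksp ≈ (3s)^3 × 0.0791
s = 1.08 x 10^-3 M
Check: s = 1.1 x 10^-3 ≪ 0.0791, so the approximation is valid.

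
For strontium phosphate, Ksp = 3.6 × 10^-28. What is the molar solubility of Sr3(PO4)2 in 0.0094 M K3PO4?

Sr3(PO4)2(s) ⇌ 3 Sr^2+(aq) + 2 PO4^3-(aq)
Ksp = [Sr^2+]^3[PO4^3-]^2
Let s be the molar solubility in this solution. [Sr^2+] = 3s, [PO4^3-] = 0.0094 + 2s ≈ 0.0094 (Ksp is small, so little additional dissolves).
Ksp ≈ (3s)^3 × (0.0094)^2
s = 5.3 x 10^-9 M
Check: 2s = 1.1 × 10^-8 ≪ 0.0094, so the approximation is valid.

s ≈ 5.3e-9 M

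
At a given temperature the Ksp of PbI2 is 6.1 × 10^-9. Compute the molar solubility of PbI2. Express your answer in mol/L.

s ≈ 1.2e-3 M

PbI2(s) ⇌ Pb^2+(aq) + 2 I^-(aq)
Ksp = [Pb^2+][I^-]^2
For each mole of PbI2 that dissolves: [Pb^2+] = s, [I^-] = 2s.
So Ksp = s × (2s)^2 = 4s^3
s^3 = 6.1 × 10^-9 / 4, so s = 1.2 × 10^-3 M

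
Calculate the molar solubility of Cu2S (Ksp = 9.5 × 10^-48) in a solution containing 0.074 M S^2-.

Cu2S(s) ⇌ 2 Cu^+ + S^2-
Ksp = [Cu^+]^2[S^2-]
Let s be the molar solubility in this solution. [Cu^+] = 2s, [S^2-] = 0.074 + s ≈ 0.074 (since the S^2- already present dominates).
Ksp ≈ (2s)^2 × 0.074
s = 5.7 x 10^-24 M
Check: s = 5.7 × 10^-24 ≪ 0.074, so the approximation is valid.

s = 5.7e-24 M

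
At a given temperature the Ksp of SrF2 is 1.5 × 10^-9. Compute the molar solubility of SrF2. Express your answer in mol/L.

SrF2(s) ⇌ Sr^2+ + 2 F^-
Ksp = [Sr^2+][F^-]^2
Let s = molar solubility. Then [Sr^2+] = s and [F^-] = 2s.
Ksp = s(2s)^2 = 4s^3
s = (1.5 × 10^-9 / 4)^(1/3) = 7.2 × 10^-4 M

s = 7.2e-4 M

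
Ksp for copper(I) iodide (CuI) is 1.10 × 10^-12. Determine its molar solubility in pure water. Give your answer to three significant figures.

CuI(s) <=> Cu^+(aq) + I^-(aq)
Ksp = [Cu^+][I^-]
If s mol/L of CuI dissolves, [Cu^+] = s and [I^-] = s.
Ksp = s^2
s = (1.10 × 10^-12)^(1/2) = 1.05 × 10^-6 M

s ≈ 1.05 × 10^-6 M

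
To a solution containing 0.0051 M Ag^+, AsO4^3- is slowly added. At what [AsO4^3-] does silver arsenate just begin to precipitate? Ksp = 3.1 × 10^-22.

Ag3AsO4(s) <=> 3 Ag^+ + AsO4^3-
Ksp = [Ag^+]^3[AsO4^3-]
Precipitation begins when Q = Ksp. With [Ag^+] = 0.0051 M:
3.1 × 10^-22 = (0.0051)^3 × [AsO4^3-]
[AsO4^3-] = (3.1 × 10^-22 / 1.33 × 10^-7) = 2.3 x 10^-15 M

[AsO4^3-] ≈ 2.3e-15 M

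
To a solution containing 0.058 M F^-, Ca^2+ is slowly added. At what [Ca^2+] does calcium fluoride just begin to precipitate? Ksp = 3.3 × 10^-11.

[Ca^2+] = 9.8e-9 M

CaF2(s) ⇌ Ca^2+ + 2 F^-
Ksp = [Ca^2+][F^-]^2
Precipitation begins when Q = Ksp. With [F^-] = 0.058 M:
3.3 × 10^-11 = (0.058)^2 × [Ca^2+]
[Ca^2+] = (3.3 × 10^-11 / 3.36 x 10^-3) = 9.8 × 10^-9 M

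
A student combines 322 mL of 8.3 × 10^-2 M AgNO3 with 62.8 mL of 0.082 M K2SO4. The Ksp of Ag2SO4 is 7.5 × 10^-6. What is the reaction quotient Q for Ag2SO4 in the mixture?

Total volume = 322 + 62.8 = 384.8 mL.
[Ag^+] = 8.3 x 10^-2 × (322/384.8) = 6.95 × 10^-2 M
[SO4^2-] = 8.2 × 10^-2 × (62.8/384.8) = 1.34 × 10^-2 M
Ag2SO4(s) <=> 2 Ag^+(aq) + SO4^2-(aq), so Q = [Ag^+]^2[SO4^2-]
Q = (6.95 × 10^-2)^2(1.34 x 10^-2) = 6.5 x 10^-5
Q > Ksp, so Ag2SO4 will precipitate.

Q ≈ 6.5 × 10^-5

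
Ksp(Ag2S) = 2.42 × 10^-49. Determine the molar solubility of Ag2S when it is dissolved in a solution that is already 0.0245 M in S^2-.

s = 1.57 × 10^-24 M

Ag2S(s) <=> 2 Ag^+(aq) + S^2-(aq)
Ksp = [Ag^+]^2[S^2-]
Let s = moles of Ag2S that dissolve per litre. [Ag^+] = 2s, [S^2-] = 0.0245 + s ≈ 0.0245 (Ksp is small, so little additional dissolves).
Ksp ≈ (2s)^2 × 0.0245
s = 1.57 × 10^-24 M
Check: s = 1.6 × 10^-24 ≪ 0.0245, so the approximation is valid.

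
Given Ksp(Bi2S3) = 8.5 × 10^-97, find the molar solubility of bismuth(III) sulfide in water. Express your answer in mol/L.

s = 2.4e-20 M

Bi2S3(s) ⇌ 2 Bi^3+(aq) + 3 S^2-(aq)
Ksp = [Bi^3+]^2[S^2-]^3
Let s = molar solubility. Then [Bi^3+] = 2s and [S^2-] = 3s.
So Ksp = (2s)^2 × (3s)^3 = 108s^5
Solving, s = (8.5 × 10^-97/108)^(1/5) = 2.4 × 10^-20 M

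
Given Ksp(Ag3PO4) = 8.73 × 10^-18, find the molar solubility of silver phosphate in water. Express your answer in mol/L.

Ag3PO4(s) <=> 3 Ag^+ + PO4^3-
Ksp = [Ag^+]^3[PO4^3-]
For each mole of Ag3PO4 that dissolves: [Ag^+] = 3s, [PO4^3-] = s.
Substituting: Ksp = (3s)^3s = 27s^4
Solving, s = (8.73 × 10^-18/27)^(1/4) = 2.38 x 10^-5 M

s ≈ 2.38 × 10^-5 M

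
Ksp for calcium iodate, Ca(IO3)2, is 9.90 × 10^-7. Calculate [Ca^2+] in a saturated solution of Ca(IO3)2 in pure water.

Ca(IO3)2(s) ⇌ Ca^2+(aq) + 2 IO3^-(aq)
Ksp = [Ca^2+][IO3^-]^2
For each mole of Ca(IO3)2 that dissolves: [Ca^2+] = s, [IO3^-] = 2s.
Ksp = s(2s)^2 = 4s^3
s^3 = 9.90 × 10^-7 / 4, so s = 6.279 × 10^-3 M
[Ca^2+] = s = 6.28 x 10^-3 M

[Ca^2+] = 6.28e-3 M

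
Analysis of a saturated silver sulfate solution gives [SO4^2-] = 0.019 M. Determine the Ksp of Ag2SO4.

Ksp ≈ 2.7e-5

Ag2SO4(s) <=> 2 Ag^+(aq) + SO4^2-(aq)
Stoichiometry gives [Ag^+] = (2/1)[SO4^2-] = 3.80 x 10^-2 M.
Ksp = [Ag^+]^2[SO4^2-]
Ksp = (3.80 x 10^-2)^2 × 1.9 × 10^-2 = 2.7 × 10^-5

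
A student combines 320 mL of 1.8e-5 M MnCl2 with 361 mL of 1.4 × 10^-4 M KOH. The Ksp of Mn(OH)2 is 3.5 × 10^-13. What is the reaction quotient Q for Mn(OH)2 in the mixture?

Q ≈ 4.7e-14

Total volume = 320 + 361 = 681 mL.
[Mn^2+] = 1.8 × 10^-5 × (320/681) = 8.46 × 10^-6 M
[OH^-] = 1.4 × 10^-4 × (361/681) = 7.42 × 10^-5 M
Mn(OH)2(s) ⇌ Mn^2+(aq) + 2 OH^-(aq), so Q = [Mn^2+][OH^-]^2
Q = (8.46 × 10^-6)(7.42 × 10^-5)^2 = 4.7 × 10^-14
Q < Ksp, so no precipitate of Mn(OH)2 forms.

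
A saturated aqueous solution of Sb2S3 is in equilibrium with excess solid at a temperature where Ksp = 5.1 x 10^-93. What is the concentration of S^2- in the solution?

Sb2S3(s) <=> 2 Sb^3+(aq) + 3 S^2-(aq)
Ksp = [Sb^3+]^2[S^2-]^3
For each mole of Sb2S3 that dissolves: [Sb^3+] = 2s, [S^2-] = 3s.
Substituting: Ksp = (2s)^2(3s)^3 = 108s^5
s^5 = 5.1 x 10^-93 / 108, so s = 1.36 × 10^-19 M
[S^2-] = 3s = 4.1 x 10^-19 M

4.1 × 10^-19 M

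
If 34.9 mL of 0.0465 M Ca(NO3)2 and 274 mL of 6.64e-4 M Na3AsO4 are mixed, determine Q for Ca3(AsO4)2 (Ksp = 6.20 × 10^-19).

Total volume = 34.9 + 274 = 308.9 mL.
[Ca^2+] = 4.65 x 10^-2 × (34.9/308.9) = 5.254 × 10^-3 M
[AsO4^3-] = 6.64 x 10^-4 × (274/308.9) = 5.890 × 10^-4 M
Ca3(AsO4)2(s) ⇌ 3 Ca^2+(aq) + 2 AsO4^3-(aq), so Q = [Ca^2+]^3[AsO4^3-]^2
Q = (5.254 x 10^-3)^3(5.890 x 10^-4)^2 = 5.03 × 10^-14
Q > Ksp, so Ca3(AsO4)2 will precipitate.

Q ≈ 5.03 × 10^-14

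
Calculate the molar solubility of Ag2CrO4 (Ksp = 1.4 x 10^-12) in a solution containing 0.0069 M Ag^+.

Ag2CrO4(s) <=> 2 Ag^+(aq) + CrO4^2-(aq)
Ksp = [Ag^+]^2[CrO4^2-]
Let s be the molar solubility in this solution. [Ag^+] = 0.0069 + 2s ≈ 0.0069, [CrO4^2-] = s (Ksp is small, so little additional dissolves).
Ksp ≈ (0.0069)^2 × s
s = 2.9 × 10^-8 M
Check: 2s = 5.9 × 10^-8 ≪ 0.0069, so the approximation is valid.

s ≈ 2.9 × 10^-8 M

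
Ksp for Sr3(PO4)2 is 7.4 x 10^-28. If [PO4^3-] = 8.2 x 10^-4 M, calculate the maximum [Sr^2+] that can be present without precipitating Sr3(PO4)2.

Sr3(PO4)2(s) ⇌ 3 Sr^2+ + 2 PO4^3-
Ksp = [Sr^2+]^3[PO4^3-]^2
Precipitation begins when Q = Ksp. With [PO4^3-] = 8.2 x 10^-4 M:
7.4 x 10^-28 = (8.2 x 10^-4)^2 × [Sr^2+]^3
[Sr^2+] = (7.4 x 10^-28 / 6.72 × 10^-7)^(1/3) = 1.0 × 10^-7 M

[Sr^2+] = 1.0 × 10^-7 M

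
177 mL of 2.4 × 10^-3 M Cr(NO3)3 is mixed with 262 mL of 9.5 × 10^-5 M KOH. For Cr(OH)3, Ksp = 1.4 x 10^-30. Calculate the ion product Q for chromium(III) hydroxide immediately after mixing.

Q ≈ 1.8e-16

Total volume = 177 + 262 = 439 mL.
[Cr^3+] = 2.4 × 10^-3 × (177/439) = 9.68 × 10^-4 M
[OH^-] = 9.5 × 10^-5 × (262/439) = 5.67 x 10^-5 M
Cr(OH)3(s) <=> Cr^3+ + 3 OH^-, so Q = [Cr^3+][OH^-]^3
Q = (9.68 x 10^-4)(5.67 × 10^-5)^3 = 1.8 × 10^-16
Q > Ksp, so Cr(OH)3 will precipitate.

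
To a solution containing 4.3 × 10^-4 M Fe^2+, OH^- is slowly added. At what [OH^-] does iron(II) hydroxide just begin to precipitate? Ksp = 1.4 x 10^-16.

Fe(OH)2(s) ⇌ Fe^2+(aq) + 2 OH^-(aq)
Ksp = [Fe^2+][OH^-]^2
Precipitation begins when Q = Ksp. With [Fe^2+] = 4.3 × 10^-4 M:
1.4 x 10^-16 = (4.3 × 10^-4) × [OH^-]^2
[OH^-] = (1.4 x 10^-16 / 4.3 × 10^-4)^(1/2) = 5.7 × 10^-7 M

5.7 x 10^-7 M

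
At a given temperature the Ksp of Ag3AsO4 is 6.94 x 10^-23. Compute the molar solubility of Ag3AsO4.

Ag3AsO4(s) <=> 3 Ag^+ + AsO4^3-
Ksp = [Ag^+]^3[AsO4^3-]
Let s = molar solubility. Then [Ag^+] = 3s and [AsO4^3-] = s.
Ksp = (3s)^3s = 27s^4
Solving, s = (6.94 x 10^-23/27)^(1/4) = 1.27 x 10^-6 M

s = 1.27 × 10^-6 M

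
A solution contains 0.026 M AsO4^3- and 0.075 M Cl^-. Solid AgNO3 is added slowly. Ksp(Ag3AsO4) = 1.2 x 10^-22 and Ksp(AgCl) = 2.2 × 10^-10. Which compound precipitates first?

Each salt begins to precipitate when Q = Ksp, i.e. when [Ag^+] reaches its threshold.
For Ag3AsO4: 1.2 x 10^-22 = 0.026 × [Ag^+]^3  ⇒  [Ag^+] = 1.7 × 10^-7 M.
For AgCl: 2.2 × 10^-10 = 0.075 × [Ag^+]  ⇒  [Ag^+] = 2.9 × 10^-9 M.
The salt with the lower threshold [Ag^+] precipitates first: AgCl.

AgCl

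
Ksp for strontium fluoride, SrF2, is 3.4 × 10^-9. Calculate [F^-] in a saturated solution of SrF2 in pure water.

SrF2(s) <=> Sr^2+(aq) + 2 F^-(aq)
Ksp = [Sr^2+][F^-]^2
For each mole of SrF2 that dissolves: [Sr^2+] = s, [F^-] = 2s.
Ksp = s(2s)^2 = 4s^3
s^3 = 3.4 × 10^-9 / 4, so s = 9.47 x 10^-4 M
[F^-] = 2s = 1.9 × 10^-3 M

[F^-] = 1.9 x 10^-3 M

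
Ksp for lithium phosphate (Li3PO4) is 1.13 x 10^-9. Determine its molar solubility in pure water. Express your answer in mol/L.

Li3PO4(s) <=> 3 Li^+(aq) + PO4^3-(aq)
Ksp = [Li^+]^3[PO4^3-]
For each mole of Li3PO4 that dissolves: [Li^+] = 3s, [PO4^3-] = s.
Ksp = (3s)^3s = 27s^4
s = (1.13 x 10^-9 / 27)^(1/4) = 2.54 × 10^-3 M

s ≈ 2.54 x 10^-3 M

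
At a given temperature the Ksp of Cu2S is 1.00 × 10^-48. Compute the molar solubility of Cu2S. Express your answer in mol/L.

6.30 × 10^-17 M

Cu2S(s) ⇌ 2 Cu^+(aq) + S^2-(aq)
Ksp = [Cu^+]^2[S^2-]
For each mole of Cu2S that dissolves: [Cu^+] = 2s, [S^2-] = s.
Ksp = (2s)^2s = 4s^3
s = (1.00 × 10^-48 / 4)^(1/3) = 6.30 x 10^-17 M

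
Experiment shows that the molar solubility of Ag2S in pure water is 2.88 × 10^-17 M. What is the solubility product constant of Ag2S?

Ksp ≈ 9.56 x 10^-50

Ag2S(s) ⇌ 2 Ag^+(aq) + S^2-(aq)
For each mole of Ag2S that dissolves: [Ag^+] = 2s, [S^2-] = s.
Ksp = [Ag^+]^2[S^2-]
So Ksp = (2s)^2 × s = 4s^3
Ksp = 4 × (2.88 x 10^-17)^3 = 9.56 x 10^-50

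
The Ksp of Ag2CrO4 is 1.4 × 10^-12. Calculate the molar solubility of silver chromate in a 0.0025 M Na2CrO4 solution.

Ag2CrO4(s) ⇌ 2 Ag^+(aq) + CrO4^2-(aq)
Ksp = [Ag^+]^2[CrO4^2-]
Let s = moles of Ag2CrO4 that dissolve per litre. [Ag^+] = 2s, [CrO4^2-] = 0.0025 + s ≈ 0.0025 (since CrO4^2- from Na2CrO4 dominates).
Ksp ≈ (2s)^2 × 0.0025
s = 1.2 × 10^-5 M
Check: s = 1.2 × 10^-5 ≪ 0.0025, so the approximation is valid.

s = 1.2e-5 M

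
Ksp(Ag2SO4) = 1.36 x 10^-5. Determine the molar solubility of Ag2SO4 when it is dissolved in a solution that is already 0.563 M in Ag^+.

s ≈ 4.29e-5 M

Ag2SO4(s) <=> 2 Ag^+ + SO4^2-
Ksp = [Ag^+]^2[SO4^2-]
If s mol/L dissolves here, [Ag^+] = 0.563 + 2s ≈ 0.563, [SO4^2-] = s (since the Ag^+ already present dominates).
Ksp ≈ (0.563)^2 × s
s = 4.29 x 10^-5 M
Check: 2s = 8.6 x 10^-5 ≪ 0.563, so the approximation is valid.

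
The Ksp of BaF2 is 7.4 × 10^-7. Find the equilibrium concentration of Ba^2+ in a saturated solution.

[Ba^2+] ≈ 5.7 x 10^-3 M

BaF2(s) <=> Ba^2+ + 2 F^-
Ksp = [Ba^2+][F^-]^2
For each mole of BaF2 that dissolves: [Ba^2+] = s, [F^-] = 2s.
So Ksp = s × (2s)^2 = 4s^3
s^3 = 7.4 × 10^-7 / 4, so s = 5.70 x 10^-3 M
[Ba^2+] = s = 5.7 × 10^-3 M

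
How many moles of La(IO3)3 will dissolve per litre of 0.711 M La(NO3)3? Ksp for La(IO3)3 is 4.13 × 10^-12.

5.99 × 10^-5 M

La(IO3)3(s) ⇌ La^3+ + 3 IO3^-
Ksp = [La^3+][IO3^-]^3
If s mol/L dissolves here, [La^3+] = 0.711 + s ≈ 0.711, [IO3^-] = 3s (common-ion effect: La^3+ is already 0.711 M).
Ksp ≈ 0.711 × (3s)^3
s = 5.99 × 10^-5 M
Check: s = 6.0 × 10^-5 ≪ 0.711, so the approximation is valid.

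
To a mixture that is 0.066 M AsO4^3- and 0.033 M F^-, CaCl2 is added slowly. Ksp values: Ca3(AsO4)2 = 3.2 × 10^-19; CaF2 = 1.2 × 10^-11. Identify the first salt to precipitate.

Precipitation of each salt starts when its ion product equals its Ksp.
For Ca3(AsO4)2: 3.2 × 10^-19 = (0.066)^2 × [Ca^2+]^3  ⇒  [Ca^2+] = 4.2 x 10^-6 M.
For CaF2: 1.2 × 10^-11 = (0.033)^2 × [Ca^2+]  ⇒  [Ca^2+] = 1.1 × 10^-8 M.
The salt with the lower threshold [Ca^2+] precipitates first: CaF2.

CaF2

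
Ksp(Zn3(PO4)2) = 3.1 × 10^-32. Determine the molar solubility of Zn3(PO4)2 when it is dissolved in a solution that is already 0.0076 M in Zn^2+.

s ≈ 1.3 x 10^-13 M

Zn3(PO4)2(s) ⇌ 3 Zn^2+(aq) + 2 PO4^3-(aq)
Ksp = [Zn^2+]^3[PO4^3-]^2
Let s be the molar solubility in this solution. [Zn^2+] = 0.0076 + 3s ≈ 0.0076, [PO4^3-] = 2s (Ksp is small, so little additional dissolves).
Ksp ≈ (0.0076)^3 × (2s)^2
s = 1.3 x 10^-13 M
Check: 3s = 4.0 × 10^-13 ≪ 0.0076, so the approximation is valid.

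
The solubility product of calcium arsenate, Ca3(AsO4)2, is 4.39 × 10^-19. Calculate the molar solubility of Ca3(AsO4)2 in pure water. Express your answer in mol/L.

Ca3(AsO4)2(s) ⇌ 3 Ca^2+ + 2 AsO4^3-
Ksp = [Ca^2+]^3[AsO4^3-]^2
Let s = molar solubility. Then [Ca^2+] = 3s and [AsO4^3-] = 2s.
So Ksp = (3s)^3 × (2s)^2 = 108s^5
Solving, s = (4.39 × 10^-19/108)^(1/5) = 8.35 x 10^-5 M

s ≈ 8.35 x 10^-5 M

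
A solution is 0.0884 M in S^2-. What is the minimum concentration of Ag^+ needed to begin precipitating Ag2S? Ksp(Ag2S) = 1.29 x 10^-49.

Ag2S(s) ⇌ 2 Ag^+ + S^2-
Ksp = [Ag^+]^2[S^2-]
Precipitation begins when Q = Ksp. With [S^2-] = 0.0884 M:
1.29 x 10^-49 = (0.0884) × [Ag^+]^2
[Ag^+] = (1.29 x 10^-49 / 8.84 x 10^-2)^(1/2) = 1.21 x 10^-24 M

[Ag^+] ≈ 1.21 x 10^-24 M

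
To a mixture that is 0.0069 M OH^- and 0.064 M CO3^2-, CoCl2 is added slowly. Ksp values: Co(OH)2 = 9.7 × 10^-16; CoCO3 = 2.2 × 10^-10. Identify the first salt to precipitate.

Precipitation of each salt starts when its ion product equals its Ksp.
For Co(OH)2: 9.7 × 10^-16 = (0.0069)^2 × [Co^2+]  ⇒  [Co^2+] = 2.0 × 10^-11 M.
For CoCO3: 2.2 × 10^-10 = 0.064 × [Co^2+]  ⇒  [Co^2+] = 3.4 × 10^-9 M.
The salt with the lower threshold [Co^2+] precipitates first: Co(OH)2.

Co(OH)2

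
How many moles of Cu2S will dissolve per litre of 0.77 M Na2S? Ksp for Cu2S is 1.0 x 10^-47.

Cu2S(s) ⇌ 2 Cu^+ + S^2-
Ksp = [Cu^+]^2[S^2-]
Let s = moles of Cu2S that dissolve per litre. [Cu^+] = 2s, [S^2-] = 0.77 + s ≈ 0.77 (Ksp is small, so little additional dissolves).
Ksp ≈ (2s)^2 × 0.77
s = 1.8 x 10^-24 M
Check: s = 1.8 × 10^-24 ≪ 0.77, so the approximation is valid.

s ≈ 1.8 × 10^-24 M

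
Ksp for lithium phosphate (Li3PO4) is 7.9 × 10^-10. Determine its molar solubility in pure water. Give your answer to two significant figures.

s = 2.3e-3 M

Li3PO4(s) <=> 3 Li^+ + PO4^3-
Ksp = [Li^+]^3[PO4^3-]
With molar solubility s: [Li^+] = 3s, [PO4^3-] = s.
So Ksp = (3s)^3 × s = 27s^4
s = (7.9 × 10^-10 / 27)^(1/4) = 2.3 × 10^-3 M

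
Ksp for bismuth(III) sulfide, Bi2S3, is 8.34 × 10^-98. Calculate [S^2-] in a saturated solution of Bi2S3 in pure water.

Bi2S3(s) ⇌ 2 Bi^3+ + 3 S^2-
Ksp = [Bi^3+]^2[S^2-]^3
If s mol/L of Bi2S3 dissolves, [Bi^3+] = 2s and [S^2-] = 3s.
Ksp = (2s)^2(3s)^3 = 108s^5
s^5 = 8.34 × 10^-98 / 108, so s = 1.505 × 10^-20 M
[S^2-] = 3s = 4.52 × 10^-20 M

4.52e-20 M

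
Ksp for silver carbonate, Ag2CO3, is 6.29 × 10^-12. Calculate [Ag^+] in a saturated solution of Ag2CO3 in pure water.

2.33e-4 M

Ag2CO3(s) ⇌ 2 Ag^+(aq) + CO3^2-(aq)
Ksp = [Ag^+]^2[CO3^2-]
For each mole of Ag2CO3 that dissolves: [Ag^+] = 2s, [CO3^2-] = s.
Ksp = (2s)^2s = 4s^3
s = (6.29 × 10^-12 / 4)^(1/3) = 1.163 × 10^-4 M
[Ag^+] = 2s = 2.33 × 10^-4 M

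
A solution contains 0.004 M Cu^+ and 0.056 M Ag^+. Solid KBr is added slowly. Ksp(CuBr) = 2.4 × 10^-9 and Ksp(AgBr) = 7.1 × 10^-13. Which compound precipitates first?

AgBr

Precipitation of each salt starts when its ion product equals its Ksp.
For CuBr: 2.4 × 10^-9 = 0.004 × [Br^-]  ⇒  [Br^-] = 6.0 × 10^-7 M.
For AgBr: 7.1 × 10^-13 = 0.056 × [Br^-]  ⇒  [Br^-] = 1.3 × 10^-11 M.
The salt with the lower threshold [Br^-] precipitates first: AgBr.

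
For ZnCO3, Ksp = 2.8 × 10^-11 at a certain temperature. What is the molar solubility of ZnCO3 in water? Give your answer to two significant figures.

ZnCO3(s) ⇌ Zn^2+ + CO3^2-
Ksp = [Zn^2+][CO3^2-]
For each mole of ZnCO3 that dissolves: [Zn^2+] = s, [CO3^2-] = s.
Ksp = (s)(s) = s^2
s = (2.8 × 10^-11)^(1/2) = 5.3 × 10^-6 M

s = 5.3 x 10^-6 M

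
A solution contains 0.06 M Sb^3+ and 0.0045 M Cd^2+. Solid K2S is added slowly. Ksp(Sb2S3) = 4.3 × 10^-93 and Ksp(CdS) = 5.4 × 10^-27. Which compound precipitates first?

Each salt begins to precipitate when Q = Ksp, i.e. when [S^2-] reaches its threshold.
For Sb2S3: 4.3 × 10^-93 = (0.06)^2 × [S^2-]^3  ⇒  [S^2-] = 1.1 × 10^-30 M.
For CdS: 5.4 × 10^-27 = 0.0045 × [S^2-]  ⇒  [S^2-] = 1.2 x 10^-24 M.
The salt with the lower threshold [S^2-] precipitates first: Sb2S3.

Sb2S3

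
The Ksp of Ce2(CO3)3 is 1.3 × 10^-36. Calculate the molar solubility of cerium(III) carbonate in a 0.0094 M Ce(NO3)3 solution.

Ce2(CO3)3(s) ⇌ 2 Ce^3+ + 3 CO3^2-
Ksp = [Ce^3+]^2[CO3^2-]^3
If s mol/L dissolves here, [Ce^3+] = 0.0094 + 2s ≈ 0.0094, [CO3^2-] = 3s (since Ce^3+ from Ce(NO3)3 dominates).
Ksp ≈ (0.0094)^2 × (3s)^3
s = 8.2 x 10^-12 M
Check: 2s = 1.6 x 10^-11 ≪ 0.0094, so the approximation is valid.

s = 8.2 × 10^-12 M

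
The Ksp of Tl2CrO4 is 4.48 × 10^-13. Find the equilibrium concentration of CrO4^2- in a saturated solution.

[CrO4^2-] = 4.82e-5 M

Tl2CrO4(s) ⇌ 2 Tl^+(aq) + CrO4^2-(aq)
Ksp = [Tl^+]^2[CrO4^2-]
Let s = molar solubility. Then [Tl^+] = 2s and [CrO4^2-] = s.
So Ksp = (2s)^2 × s = 4s^3
s = (4.48 × 10^-13 / 4)^(1/3) = 4.820 × 10^-5 M
[CrO4^2-] = s = 4.82 × 10^-5 M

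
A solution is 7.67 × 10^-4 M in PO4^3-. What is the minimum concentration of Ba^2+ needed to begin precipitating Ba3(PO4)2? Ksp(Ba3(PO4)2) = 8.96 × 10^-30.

Ba3(PO4)2(s) ⇌ 3 Ba^2+(aq) + 2 PO4^3-(aq)
Ksp = [Ba^2+]^3[PO4^3-]^2
Precipitation begins when Q = Ksp. With [PO4^3-] = 7.67 × 10^-4 M:
8.96 × 10^-30 = (7.67 × 10^-4)^2 × [Ba^2+]^3
[Ba^2+] = (8.96 × 10^-30 / 5.883 × 10^-7)^(1/3) = 2.48 × 10^-8 M

[Ba^2+] = 2.48e-8 M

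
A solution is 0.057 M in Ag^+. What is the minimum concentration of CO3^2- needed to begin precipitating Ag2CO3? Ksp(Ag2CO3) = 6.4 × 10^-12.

[CO3^2-] = 2.0e-9 M

Ag2CO3(s) <=> 2 Ag^+(aq) + CO3^2-(aq)
Ksp = [Ag^+]^2[CO3^2-]
Precipitation begins when Q = Ksp. With [Ag^+] = 0.057 M:
6.4 × 10^-12 = (0.057)^2 × [CO3^2-]
[CO3^2-] = (6.4 × 10^-12 / 3.25 × 10^-3) = 2.0 × 10^-9 M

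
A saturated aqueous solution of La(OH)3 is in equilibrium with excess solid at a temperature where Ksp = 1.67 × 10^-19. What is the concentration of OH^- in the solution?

[OH^-] ≈ 2.66e-5 M

La(OH)3(s) ⇌ La^3+(aq) + 3 OH^-(aq)
Ksp = [La^3+][OH^-]^3
For each mole of La(OH)3 that dissolves: [La^3+] = s, [OH^-] = 3s.
Substituting: Ksp = s(3s)^3 = 27s^4
s = (1.67 × 10^-19 / 27)^(1/4) = 8.868 x 10^-6 M
[OH^-] = 3s = 2.66 × 10^-5 M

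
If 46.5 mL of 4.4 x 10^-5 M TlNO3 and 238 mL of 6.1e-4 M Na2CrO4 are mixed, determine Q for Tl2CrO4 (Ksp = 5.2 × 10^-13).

Total volume = 46.5 + 238 = 284.5 mL.
[Tl^+] = 4.4 × 10^-5 × (46.5/284.5) = 7.19 × 10^-6 M
[CrO4^2-] = 6.1 × 10^-4 × (238/284.5) = 5.10 × 10^-4 M
Tl2CrO4(s) ⇌ 2 Tl^+(aq) + CrO4^2-(aq), so Q = [Tl^+]^2[CrO4^2-]
Q = (7.19 × 10^-6)^2(5.10 × 10^-4) = 2.6 × 10^-14
Q < Ksp, so no precipitate of Tl2CrO4 forms.

2.6 × 10^-14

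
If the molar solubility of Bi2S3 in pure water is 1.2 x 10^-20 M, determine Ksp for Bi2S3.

Ksp = 2.7 × 10^-98

Bi2S3(s) ⇌ 2 Bi^3+ + 3 S^2-
For each mole of Bi2S3 that dissolves: [Bi^3+] = 2s, [S^2-] = 3s.
Ksp = [Bi^3+]^2[S^2-]^3
So Ksp = (2s)^2 × (3s)^3 = 108s^5
Ksp = 108 × (1.2 × 10^-20)^5 = 2.7 × 10^-98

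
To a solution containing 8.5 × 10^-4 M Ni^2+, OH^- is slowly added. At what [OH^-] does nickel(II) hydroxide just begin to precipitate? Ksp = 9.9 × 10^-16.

1.1 × 10^-6 M

Ni(OH)2(s) ⇌ Ni^2+ + 2 OH^-
Ksp = [Ni^2+][OH^-]^2
Precipitation begins when Q = Ksp. With [Ni^2+] = 8.5 × 10^-4 M:
9.9 × 10^-16 = (8.5 × 10^-4) × [OH^-]^2
[OH^-] = (9.9 × 10^-16 / 8.5 × 10^-4)^(1/2) = 1.1 × 10^-6 M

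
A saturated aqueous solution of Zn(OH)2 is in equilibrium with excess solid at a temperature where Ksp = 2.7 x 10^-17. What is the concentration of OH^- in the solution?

[OH^-] ≈ 3.8 × 10^-6 M

Zn(OH)2(s) ⇌ Zn^2+(aq) + 2 OH^-(aq)
Ksp = [Zn^2+][OH^-]^2
Let s = molar solubility. Then [Zn^2+] = s and [OH^-] = 2s.
So Ksp = s × (2s)^2 = 4s^3
s^3 = 2.7 x 10^-17 / 4, so s = 1.89 x 10^-6 M
[OH^-] = 2s = 3.8 x 10^-6 M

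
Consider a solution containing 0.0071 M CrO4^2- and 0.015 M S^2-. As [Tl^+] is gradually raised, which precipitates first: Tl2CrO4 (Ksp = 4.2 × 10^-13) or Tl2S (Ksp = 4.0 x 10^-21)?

Tl2S

Each salt begins to precipitate when Q = Ksp, i.e. when [Tl^+] reaches its threshold.
For Tl2CrO4: 4.2 × 10^-13 = 0.0071 × [Tl^+]^2  ⇒  [Tl^+] = 7.7 x 10^-6 M.
For Tl2S: 4.0 x 10^-21 = 0.015 × [Tl^+]^2  ⇒  [Tl^+] = 5.2 × 10^-10 M.
The salt with the lower threshold [Tl^+] precipitates first: Tl2S.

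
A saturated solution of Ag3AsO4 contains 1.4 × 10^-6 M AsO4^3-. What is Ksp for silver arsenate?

Ag3AsO4(s) <=> 3 Ag^+ + AsO4^3-
Stoichiometry gives [Ag^+] = (3/1)[AsO4^3-] = 4.20 × 10^-6 M.
Ksp = [Ag^+]^3[AsO4^3-]
Ksp = (4.20 × 10^-6)^3 × 1.4 x 10^-6 = 1.0 × 10^-22

1.0 × 10^-22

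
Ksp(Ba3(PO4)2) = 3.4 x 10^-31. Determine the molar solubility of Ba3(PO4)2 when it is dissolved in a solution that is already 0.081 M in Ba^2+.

1.3 × 10^-14 M

Ba3(PO4)2(s) ⇌ 3 Ba^2+(aq) + 2 PO4^3-(aq)
Ksp = [Ba^2+]^3[PO4^3-]^2
Let s = moles of Ba3(PO4)2 that dissolve per litre. [Ba^2+] = 0.081 + 3s ≈ 0.081, [PO4^3-] = 2s (common-ion effect: Ba^2+ is already 0.081 M).
Ksp ≈ (0.081)^3 × (2s)^2
s = 1.3 × 10^-14 M
Check: 3s = 3.8 × 10^-14 ≪ 0.081, so the approximation is valid.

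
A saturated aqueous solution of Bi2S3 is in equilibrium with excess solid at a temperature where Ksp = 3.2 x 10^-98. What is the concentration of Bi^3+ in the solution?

Bi2S3(s) ⇌ 2 Bi^3+ + 3 S^2-
Ksp = [Bi^3+]^2[S^2-]^3
For each mole of Bi2S3 that dissolves: [Bi^3+] = 2s, [S^2-] = 3s.
Substituting: Ksp = (2s)^2(3s)^3 = 108s^5
s = (3.2 x 10^-98 / 108)^(1/5) = 1.24 × 10^-20 M
[Bi^3+] = 2s = 2.5 × 10^-20 M

2.5 x 10^-20 M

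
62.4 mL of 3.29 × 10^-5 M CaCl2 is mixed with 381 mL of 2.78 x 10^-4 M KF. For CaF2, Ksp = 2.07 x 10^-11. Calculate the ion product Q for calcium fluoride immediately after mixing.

Total volume = 62.4 + 381 = 443.4 mL.
[Ca^2+] = 3.29 × 10^-5 × (62.4/443.4) = 4.630 × 10^-6 M
[F^-] = 2.78 × 10^-4 × (381/443.4) = 2.389 × 10^-4 M
CaF2(s) ⇌ Ca^2+ + 2 F^-, so Q = [Ca^2+][F^-]^2
Q = (4.630 × 10^-6)(2.389 × 10^-4)^2 = 2.64 × 10^-13
Q < Ksp, so no precipitate of CaF2 forms.

Q ≈ 2.64 x 10^-13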